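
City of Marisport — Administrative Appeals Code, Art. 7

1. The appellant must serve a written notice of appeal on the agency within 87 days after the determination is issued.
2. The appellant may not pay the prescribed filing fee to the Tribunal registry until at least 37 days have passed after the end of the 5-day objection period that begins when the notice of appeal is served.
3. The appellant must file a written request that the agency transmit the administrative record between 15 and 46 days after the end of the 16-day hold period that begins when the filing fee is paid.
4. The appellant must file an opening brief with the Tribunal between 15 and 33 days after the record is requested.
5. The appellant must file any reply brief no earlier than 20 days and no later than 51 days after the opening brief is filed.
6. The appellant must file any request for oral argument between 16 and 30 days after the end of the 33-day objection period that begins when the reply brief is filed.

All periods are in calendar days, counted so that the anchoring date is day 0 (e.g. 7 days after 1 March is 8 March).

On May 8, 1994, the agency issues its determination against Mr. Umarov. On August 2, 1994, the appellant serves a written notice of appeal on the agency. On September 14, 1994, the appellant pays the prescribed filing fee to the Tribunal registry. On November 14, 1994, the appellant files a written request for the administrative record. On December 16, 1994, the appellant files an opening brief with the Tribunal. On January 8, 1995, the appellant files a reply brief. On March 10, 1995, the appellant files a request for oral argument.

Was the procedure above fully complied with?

Yes

(1) due by May 8, 1994 + 87 days = August 3, 1994; completed August 2, 1994, before the deadline.
(2) permitted from August 7, 1994 + 37 days = September 13, 1994 onward; done September 14, 1994, after the minimum wait.
(3) the permitted window runs from September 30, 1994 + 15 = October 15, 1994 to September 30, 1994 + 46 = November 15, 1994; done November 14, 1994 — within the window.
(4) the permitted window runs from November 14, 1994 + 15 = November 29, 1994 to November 14, 1994 + 33 = December 17, 1994; December 16, 1994 falls inside that range.
(5) the permitted window runs from December 16, 1994 + 20 = January 5, 1995 to December 16, 1994 + 51 = February 5, 1995; done January 8, 1995 — within the window.
(6) the permitted window runs from February 10, 1995 + 16 = February 26, 1995 to February 10, 1995 + 30 = March 12, 1995; done March 10, 1995 — within the window.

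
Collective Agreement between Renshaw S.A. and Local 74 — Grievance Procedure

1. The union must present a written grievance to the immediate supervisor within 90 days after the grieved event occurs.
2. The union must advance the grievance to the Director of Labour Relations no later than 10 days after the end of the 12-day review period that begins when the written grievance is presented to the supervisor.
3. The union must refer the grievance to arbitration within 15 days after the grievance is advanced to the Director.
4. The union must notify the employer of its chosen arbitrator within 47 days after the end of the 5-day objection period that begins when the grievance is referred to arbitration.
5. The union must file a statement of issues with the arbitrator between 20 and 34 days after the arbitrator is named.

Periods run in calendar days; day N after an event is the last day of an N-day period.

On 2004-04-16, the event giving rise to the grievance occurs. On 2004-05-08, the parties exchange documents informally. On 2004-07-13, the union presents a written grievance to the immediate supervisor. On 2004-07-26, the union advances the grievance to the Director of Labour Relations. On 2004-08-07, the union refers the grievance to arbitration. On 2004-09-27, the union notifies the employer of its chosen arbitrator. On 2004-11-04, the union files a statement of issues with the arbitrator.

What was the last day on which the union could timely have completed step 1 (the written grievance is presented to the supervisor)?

Step 1 runs from 2004-04-16, when the grieved event occurs. 90 days after 2004-04-16 is 2004-07-15.

2004-07-15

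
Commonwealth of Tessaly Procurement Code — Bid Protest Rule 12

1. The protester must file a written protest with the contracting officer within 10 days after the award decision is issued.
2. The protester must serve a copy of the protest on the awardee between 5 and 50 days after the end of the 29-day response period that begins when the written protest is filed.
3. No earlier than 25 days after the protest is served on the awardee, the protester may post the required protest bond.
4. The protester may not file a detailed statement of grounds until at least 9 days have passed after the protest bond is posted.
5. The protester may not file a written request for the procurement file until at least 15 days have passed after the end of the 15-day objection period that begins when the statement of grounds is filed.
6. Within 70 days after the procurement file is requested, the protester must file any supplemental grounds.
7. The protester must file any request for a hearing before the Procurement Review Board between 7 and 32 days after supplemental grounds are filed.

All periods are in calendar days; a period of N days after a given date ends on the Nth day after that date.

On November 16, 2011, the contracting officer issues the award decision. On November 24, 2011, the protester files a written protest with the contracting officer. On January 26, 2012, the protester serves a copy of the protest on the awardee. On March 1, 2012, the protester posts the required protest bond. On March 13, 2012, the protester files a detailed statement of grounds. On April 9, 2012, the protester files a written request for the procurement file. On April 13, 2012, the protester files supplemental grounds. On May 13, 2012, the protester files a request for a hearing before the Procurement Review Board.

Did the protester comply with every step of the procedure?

No

(1) due by November 16, 2011 + 10 days = November 26, 2011; completed November 24, 2011, before the deadline.
(2) the permitted window runs from December 23, 2011 + 5 = December 28, 2011 to December 23, 2011 + 50 = February 11, 2012; done January 26, 2012, which is between those dates.
(3) permitted from January 26, 2012 + 25 days = February 20, 2012 onward; March 1, 2012 is on or after that date.
(4) permitted from March 1, 2012 + 9 days = March 10, 2012 onward; March 13, 2012 is on or after that date.
(5) permitted from March 28, 2012 + 15 days = April 12, 2012 onward; April 9, 2012 is 3 days before the earliest permitted date.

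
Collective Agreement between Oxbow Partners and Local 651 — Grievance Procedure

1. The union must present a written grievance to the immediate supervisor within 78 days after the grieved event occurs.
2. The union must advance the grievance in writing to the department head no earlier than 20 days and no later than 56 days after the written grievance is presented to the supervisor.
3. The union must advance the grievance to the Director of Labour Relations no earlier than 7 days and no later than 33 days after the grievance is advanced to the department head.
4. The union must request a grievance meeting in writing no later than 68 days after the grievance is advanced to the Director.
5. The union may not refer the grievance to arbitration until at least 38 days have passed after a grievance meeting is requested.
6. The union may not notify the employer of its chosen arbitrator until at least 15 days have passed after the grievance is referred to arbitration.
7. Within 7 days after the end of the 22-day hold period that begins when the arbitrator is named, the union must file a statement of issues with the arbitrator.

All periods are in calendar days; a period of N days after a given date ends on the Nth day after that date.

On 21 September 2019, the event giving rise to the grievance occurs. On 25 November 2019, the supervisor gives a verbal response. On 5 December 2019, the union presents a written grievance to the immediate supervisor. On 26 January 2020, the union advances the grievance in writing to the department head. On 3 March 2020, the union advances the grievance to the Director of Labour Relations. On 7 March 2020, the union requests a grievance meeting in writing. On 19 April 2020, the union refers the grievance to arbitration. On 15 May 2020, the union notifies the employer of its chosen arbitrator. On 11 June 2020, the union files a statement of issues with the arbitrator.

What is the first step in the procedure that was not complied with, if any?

Step 3

Step 1: 78 days after 21 September 2019 (when the grieved event occurs) is 8 December 2019; completed 5 December 2019, before the deadline.
Step 2: the window is 20–56 days after 5 December 2019 (when the written grievance is presented to the supervisor), so 25 December 2019 through 30 January 2020; done 26 January 2020 — within the window.
Step 3: the window is 7–33 days after 26 January 2020 (when the grievance is advanced to the department head), so 2 February 2020 through 28 February 2020; done 3 March 2020 — 4 days after the window closed.
The analysis stops there.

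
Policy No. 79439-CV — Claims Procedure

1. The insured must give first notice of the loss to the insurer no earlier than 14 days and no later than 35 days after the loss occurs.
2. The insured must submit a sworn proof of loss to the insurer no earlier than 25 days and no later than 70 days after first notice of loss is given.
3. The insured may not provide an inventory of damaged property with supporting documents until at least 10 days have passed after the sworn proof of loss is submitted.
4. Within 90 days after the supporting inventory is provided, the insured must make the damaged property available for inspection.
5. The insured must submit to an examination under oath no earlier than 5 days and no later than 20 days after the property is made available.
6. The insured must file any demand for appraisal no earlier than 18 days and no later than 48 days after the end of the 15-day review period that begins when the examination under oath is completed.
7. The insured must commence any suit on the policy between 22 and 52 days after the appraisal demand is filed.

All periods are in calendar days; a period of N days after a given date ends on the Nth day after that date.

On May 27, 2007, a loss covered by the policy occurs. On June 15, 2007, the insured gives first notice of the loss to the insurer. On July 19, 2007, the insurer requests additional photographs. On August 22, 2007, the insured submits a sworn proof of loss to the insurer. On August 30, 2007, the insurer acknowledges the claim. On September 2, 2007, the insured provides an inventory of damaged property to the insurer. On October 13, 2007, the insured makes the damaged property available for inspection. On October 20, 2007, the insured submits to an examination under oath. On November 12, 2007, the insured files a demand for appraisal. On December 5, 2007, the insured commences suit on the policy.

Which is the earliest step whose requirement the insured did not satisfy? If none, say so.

Step 1 — 14 and 35 days from May 27, 2007 (when the loss occurs) are June 10, 2007 and July 1, 2007 respectively; June 15, 2007 falls inside that range.
Step 2 — 25 and 70 days from June 15, 2007 (when first notice of loss is given) are July 10, 2007 and August 24, 2007 respectively; done August 22, 2007, which is between those dates.
Step 3 — must wait 10 days from August 22, 2007 (when the sworn proof of loss is submitted), so not before September 1, 2007; September 2, 2007 is on or after that date.
Step 4 — counting 90 days from September 2, 2007 (when the supporting inventory is provided) gives a deadline of December 1, 2007; done October 13, 2007 — timely.
Step 5 — 5 and 20 days from October 13, 2007 (when the property is made available) are October 18, 2007 and November 2, 2007 respectively; done October 20, 2007, which is between those dates.
Step 6 — 18 and 48 days from November 4, 2007 (end of the 15-day review period, which began when the examination under oath is completed on October 20, 2007) are November 22, 2007 and December 22, 2007 respectively; November 12, 2007 is 10 days too early.
Later steps need not be reached.

Step 6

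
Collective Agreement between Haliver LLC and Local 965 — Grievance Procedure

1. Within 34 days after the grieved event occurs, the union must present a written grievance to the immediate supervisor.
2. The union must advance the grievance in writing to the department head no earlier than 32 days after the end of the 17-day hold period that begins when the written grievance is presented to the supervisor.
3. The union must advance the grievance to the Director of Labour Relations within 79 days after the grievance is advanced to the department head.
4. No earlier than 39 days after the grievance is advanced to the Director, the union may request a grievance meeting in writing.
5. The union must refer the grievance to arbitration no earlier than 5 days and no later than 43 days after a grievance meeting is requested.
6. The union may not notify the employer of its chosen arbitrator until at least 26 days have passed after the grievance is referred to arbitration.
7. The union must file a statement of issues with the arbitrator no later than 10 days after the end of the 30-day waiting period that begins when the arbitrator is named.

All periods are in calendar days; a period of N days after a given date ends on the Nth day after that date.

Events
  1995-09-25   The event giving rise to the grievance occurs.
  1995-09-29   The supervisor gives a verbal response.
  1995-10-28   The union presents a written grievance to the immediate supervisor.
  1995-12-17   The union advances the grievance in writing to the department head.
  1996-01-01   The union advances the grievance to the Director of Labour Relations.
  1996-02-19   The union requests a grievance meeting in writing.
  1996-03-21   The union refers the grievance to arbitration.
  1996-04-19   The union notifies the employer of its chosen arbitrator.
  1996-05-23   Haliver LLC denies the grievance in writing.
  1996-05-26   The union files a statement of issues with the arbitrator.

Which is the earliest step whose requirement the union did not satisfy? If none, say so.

Step 1 — counting 34 days from 1995-09-25 (when the grieved event occurs) gives a deadline of 1995-10-29; done 1995-10-28 — timely.
Step 2 — must wait 32 days from 1995-11-14 (end of the 17-day hold period, which began when the written grievance is presented to the supervisor on 1995-10-28), so not before 1995-12-16; done 1995-12-17 — permitted.
Step 3 — counting 79 days from 1995-12-17 (when the grievance is advanced to the department head) gives a deadline of 1996-03-05; completed 1996-01-01, before the deadline.
Step 4 — must wait 39 days from 1996-01-01 (when the grievance is advanced to the Director), so not before 1996-02-09; 1996-02-19 is on or after that date.
Step 5 — 5 and 43 days from 1996-02-19 (when a grievance meeting is requested) are 1996-02-24 and 1996-04-02 respectively; done 1996-03-21 — within the window.
Step 6 — must wait 26 days from 1996-03-21 (when the grievance is referred to arbitration), so not before 1996-04-16; done 1996-04-19 — permitted.
Step 7 — counting 10 days from 1996-05-19 (end of the 30-day waiting period, which began when the arbitrator is named on 1996-04-19) gives a deadline of 1996-05-29; done 1996-05-26 — timely.

None — every step was satisfied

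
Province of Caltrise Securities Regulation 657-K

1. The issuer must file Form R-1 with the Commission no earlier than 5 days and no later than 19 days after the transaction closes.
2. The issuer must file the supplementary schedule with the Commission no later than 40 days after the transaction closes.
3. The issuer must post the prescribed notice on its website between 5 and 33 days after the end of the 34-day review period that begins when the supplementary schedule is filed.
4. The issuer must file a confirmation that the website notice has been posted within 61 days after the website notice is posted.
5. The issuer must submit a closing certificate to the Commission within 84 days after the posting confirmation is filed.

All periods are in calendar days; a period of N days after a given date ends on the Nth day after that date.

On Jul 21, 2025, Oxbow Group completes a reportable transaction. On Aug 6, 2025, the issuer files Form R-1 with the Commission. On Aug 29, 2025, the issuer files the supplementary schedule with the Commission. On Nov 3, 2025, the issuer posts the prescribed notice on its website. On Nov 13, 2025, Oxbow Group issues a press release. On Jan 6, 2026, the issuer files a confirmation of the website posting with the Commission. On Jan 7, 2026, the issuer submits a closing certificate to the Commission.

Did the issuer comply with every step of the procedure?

No

(1) the permitted window runs from Jul 21, 2025 + 5 = Jul 26, 2025 to Jul 21, 2025 + 19 = Aug 9, 2025; Aug 6, 2025 falls inside that range.
(2) due by Jul 21, 2025 + 40 days = Aug 30, 2025; completed Aug 29, 2025, before the deadline.
(3) the permitted window runs from Oct 2, 2025 + 5 = Oct 7, 2025 to Oct 2, 2025 + 33 = Nov 4, 2025; Nov 3, 2025 falls inside that range.
(4) due by Nov 3, 2025 + 61 days = Jan 3, 2026; Jan 6, 2026 misses that deadline by 3 days.
The analysis stops there.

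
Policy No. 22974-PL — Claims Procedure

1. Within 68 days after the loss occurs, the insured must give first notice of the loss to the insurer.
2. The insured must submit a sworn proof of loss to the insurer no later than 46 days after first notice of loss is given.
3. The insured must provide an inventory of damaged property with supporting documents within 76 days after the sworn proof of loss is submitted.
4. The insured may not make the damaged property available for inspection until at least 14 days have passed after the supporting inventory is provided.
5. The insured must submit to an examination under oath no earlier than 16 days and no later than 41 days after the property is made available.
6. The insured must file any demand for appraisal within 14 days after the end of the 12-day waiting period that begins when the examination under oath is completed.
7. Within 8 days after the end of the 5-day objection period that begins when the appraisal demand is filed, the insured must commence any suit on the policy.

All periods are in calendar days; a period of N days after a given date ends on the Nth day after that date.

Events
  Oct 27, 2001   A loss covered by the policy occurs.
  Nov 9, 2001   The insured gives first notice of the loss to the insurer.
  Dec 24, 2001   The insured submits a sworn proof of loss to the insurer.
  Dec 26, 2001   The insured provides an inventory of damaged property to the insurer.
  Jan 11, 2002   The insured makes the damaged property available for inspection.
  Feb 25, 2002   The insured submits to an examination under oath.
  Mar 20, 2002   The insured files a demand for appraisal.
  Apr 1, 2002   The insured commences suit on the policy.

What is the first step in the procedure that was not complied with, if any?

Step 1: 68 days after Oct 27, 2001 (when the loss occurs) is Jan 3, 2002; completed Nov 9, 2001, before the deadline.
Step 2: 46 days after Nov 9, 2001 (when first notice of loss is given) is Dec 25, 2001; Dec 24, 2001 is within that limit.
Step 3: 76 days after Dec 24, 2001 (when the sworn proof of loss is submitted) is Mar 10, 2002; done Dec 26, 2001 — timely.
Step 4: the earliest permitted date is 14 days after Dec 26, 2001 (when the supporting inventory is provided), i.e. Jan 9, 2002; done Jan 11, 2002, after the minimum wait.
Step 5: the window is 16–41 days after Jan 11, 2002 (when the property is made available), so Jan 27, 2002 through Feb 21, 2002; done Feb 25, 2002 — 4 days after the window closed.
Later steps need not be reached.

Step 5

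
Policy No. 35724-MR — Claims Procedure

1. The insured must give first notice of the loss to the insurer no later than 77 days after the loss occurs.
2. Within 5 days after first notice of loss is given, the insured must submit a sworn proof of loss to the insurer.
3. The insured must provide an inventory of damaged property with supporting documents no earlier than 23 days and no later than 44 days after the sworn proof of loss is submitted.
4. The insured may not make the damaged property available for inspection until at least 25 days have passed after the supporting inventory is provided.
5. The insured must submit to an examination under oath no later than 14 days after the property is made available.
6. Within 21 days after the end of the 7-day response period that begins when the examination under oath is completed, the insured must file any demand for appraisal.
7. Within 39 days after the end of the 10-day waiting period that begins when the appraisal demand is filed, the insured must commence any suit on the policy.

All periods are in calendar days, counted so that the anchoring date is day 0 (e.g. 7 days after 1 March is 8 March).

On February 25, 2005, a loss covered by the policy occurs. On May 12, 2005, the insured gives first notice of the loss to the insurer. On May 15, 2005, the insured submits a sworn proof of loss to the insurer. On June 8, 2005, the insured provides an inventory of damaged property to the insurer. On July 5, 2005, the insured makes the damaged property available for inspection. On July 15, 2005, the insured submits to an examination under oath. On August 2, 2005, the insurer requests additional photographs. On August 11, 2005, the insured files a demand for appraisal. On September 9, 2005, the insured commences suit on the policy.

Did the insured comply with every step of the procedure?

Step 1: 77 days after February 25, 2005 (when the loss occurs) is May 13, 2005; May 12, 2005 is within that limit.
Step 2: 5 days after May 12, 2005 (when first notice of loss is given) is May 17, 2005; May 15, 2005 is within that limit.
Step 3: the window is 23–44 days after May 15, 2005 (when the sworn proof of loss is submitted), so June 7, 2005 through June 28, 2005; June 8, 2005 falls inside that range.
Step 4: the earliest permitted date is 25 days after June 8, 2005 (when the supporting inventory is provided), i.e. July 3, 2005; done July 5, 2005 — permitted.
Step 5: 14 days after July 5, 2005 (when the property is made available) is July 19, 2005; completed July 15, 2005, before the deadline.
Step 6: 21 days after July 22, 2005 (end of the 7-day response period, which began when the examination under oath is completed on July 15, 2005) is August 12, 2005; done August 11, 2005 — timely.
Step 7: 39 days after August 21, 2005 (end of the 10-day waiting period, which began when the appraisal demand is filed on August 11, 2005) is September 29, 2005; completed September 9, 2005, before the deadline.

Yes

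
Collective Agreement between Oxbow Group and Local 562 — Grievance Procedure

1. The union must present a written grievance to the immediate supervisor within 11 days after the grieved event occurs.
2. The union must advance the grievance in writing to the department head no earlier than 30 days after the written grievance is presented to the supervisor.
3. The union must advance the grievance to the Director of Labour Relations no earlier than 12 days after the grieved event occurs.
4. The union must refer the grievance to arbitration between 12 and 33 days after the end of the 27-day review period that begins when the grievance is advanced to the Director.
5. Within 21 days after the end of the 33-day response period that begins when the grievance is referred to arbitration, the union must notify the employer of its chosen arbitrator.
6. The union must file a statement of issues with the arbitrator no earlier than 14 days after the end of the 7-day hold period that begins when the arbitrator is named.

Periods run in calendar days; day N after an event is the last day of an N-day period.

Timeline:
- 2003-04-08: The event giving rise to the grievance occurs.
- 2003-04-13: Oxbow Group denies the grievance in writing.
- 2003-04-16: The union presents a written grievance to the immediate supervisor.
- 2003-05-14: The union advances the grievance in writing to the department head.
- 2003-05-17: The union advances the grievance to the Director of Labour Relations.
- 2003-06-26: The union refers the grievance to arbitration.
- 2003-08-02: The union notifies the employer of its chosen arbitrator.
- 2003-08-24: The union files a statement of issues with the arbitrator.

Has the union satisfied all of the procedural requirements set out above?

No

Step 1: 11 days after 2003-04-08 (when the grieved event occurs) is 2003-04-19; 2003-04-16 is within that limit.
Step 2: the earliest permitted date is 30 days after 2003-04-16 (when the written grievance is presented to the supervisor), i.e. 2003-05-16; 2003-05-14 is 2 days before the earliest permitted date.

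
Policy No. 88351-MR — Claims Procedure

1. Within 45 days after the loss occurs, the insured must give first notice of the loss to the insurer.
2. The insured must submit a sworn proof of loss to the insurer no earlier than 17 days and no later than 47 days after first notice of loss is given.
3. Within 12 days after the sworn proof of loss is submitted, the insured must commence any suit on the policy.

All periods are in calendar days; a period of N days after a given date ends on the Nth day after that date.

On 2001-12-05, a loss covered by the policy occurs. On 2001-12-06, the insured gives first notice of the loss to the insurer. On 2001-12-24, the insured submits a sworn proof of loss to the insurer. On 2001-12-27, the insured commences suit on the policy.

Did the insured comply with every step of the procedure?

(1) due by 2001-12-05 + 45 days = 2002-01-19; completed 2001-12-06, before the deadline.
(2) the permitted window runs from 2001-12-06 + 17 = 2001-12-23 to 2001-12-06 + 47 = 2002-01-22; done 2001-12-24 — within the window.
(3) due by 2001-12-24 + 12 days = 2002-01-05; 2001-12-27 is within that limit.

Yes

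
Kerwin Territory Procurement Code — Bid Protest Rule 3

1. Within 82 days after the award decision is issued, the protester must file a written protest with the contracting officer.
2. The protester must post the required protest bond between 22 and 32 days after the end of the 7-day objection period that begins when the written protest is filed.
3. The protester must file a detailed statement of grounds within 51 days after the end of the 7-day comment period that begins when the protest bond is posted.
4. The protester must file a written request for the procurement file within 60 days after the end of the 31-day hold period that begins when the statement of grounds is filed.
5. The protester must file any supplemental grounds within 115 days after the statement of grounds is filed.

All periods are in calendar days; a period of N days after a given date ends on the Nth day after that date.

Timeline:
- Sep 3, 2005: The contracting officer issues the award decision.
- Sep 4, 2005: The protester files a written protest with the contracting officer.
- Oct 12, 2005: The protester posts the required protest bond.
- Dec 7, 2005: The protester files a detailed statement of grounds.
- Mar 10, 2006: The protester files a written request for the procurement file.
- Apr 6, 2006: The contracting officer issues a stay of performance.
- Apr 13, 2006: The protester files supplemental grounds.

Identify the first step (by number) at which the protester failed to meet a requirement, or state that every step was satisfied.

Step 4

(1) due by Sep 3, 2005 + 82 days = Nov 24, 2005; completed Sep 4, 2005, before the deadline.
(2) the permitted window runs from Sep 11, 2005 + 22 = Oct 3, 2005 to Sep 11, 2005 + 32 = Oct 13, 2005; done Oct 12, 2005 — within the window.
(3) due by Oct 19, 2005 + 51 days = Dec 9, 2005; completed Dec 7, 2005, before the deadline.
(4) due by Jan 7, 2006 + 60 days = Mar 8, 2006; Mar 10, 2006 misses that deadline by 2 days.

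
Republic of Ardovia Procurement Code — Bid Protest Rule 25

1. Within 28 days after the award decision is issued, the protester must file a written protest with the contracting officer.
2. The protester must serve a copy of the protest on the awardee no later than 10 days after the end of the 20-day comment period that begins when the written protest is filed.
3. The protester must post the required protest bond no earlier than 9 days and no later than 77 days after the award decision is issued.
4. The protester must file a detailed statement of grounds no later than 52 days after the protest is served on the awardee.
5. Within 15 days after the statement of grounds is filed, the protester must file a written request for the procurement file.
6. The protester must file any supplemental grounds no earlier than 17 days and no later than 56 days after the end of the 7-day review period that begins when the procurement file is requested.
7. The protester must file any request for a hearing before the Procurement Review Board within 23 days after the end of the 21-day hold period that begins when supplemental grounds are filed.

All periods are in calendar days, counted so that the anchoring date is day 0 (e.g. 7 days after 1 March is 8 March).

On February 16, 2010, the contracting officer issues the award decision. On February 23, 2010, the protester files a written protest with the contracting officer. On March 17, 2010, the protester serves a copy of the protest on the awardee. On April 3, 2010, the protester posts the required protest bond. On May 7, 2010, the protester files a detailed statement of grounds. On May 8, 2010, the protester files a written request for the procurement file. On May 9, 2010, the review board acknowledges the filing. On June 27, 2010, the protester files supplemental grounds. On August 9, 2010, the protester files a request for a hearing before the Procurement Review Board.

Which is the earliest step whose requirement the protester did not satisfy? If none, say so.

Step 1 — counting 28 days from February 16, 2010 (when the award decision is issued) gives a deadline of March 16, 2010; February 23, 2010 is within that limit.
Step 2 — counting 10 days from March 15, 2010 (end of the 20-day comment period, which began when the written protest is filed on February 23, 2010) gives a deadline of March 25, 2010; March 17, 2010 is within that limit.
Step 3 — 9 and 77 days from February 16, 2010 (when the award decision is issued) are February 25, 2010 and May 4, 2010 respectively; done April 3, 2010, which is between those dates.
Step 4 — counting 52 days from March 17, 2010 (when the protest is served on the awardee) gives a deadline of May 8, 2010; May 7, 2010 is within that limit.
Step 5 — counting 15 days from May 7, 2010 (when the statement of grounds is filed) gives a deadline of May 22, 2010; completed May 8, 2010, before the deadline.
Step 6 — 17 and 56 days from May 15, 2010 (end of the 7-day review period, which began when the procurement file is requested on May 8, 2010) are June 1, 2010 and July 10, 2010 respectively; done June 27, 2010, which is between those dates.
Step 7 — counting 23 days from July 18, 2010 (end of the 21-day hold period, which began when supplemental grounds are filed on June 27, 2010) gives a deadline of August 10, 2010; done August 9, 2010 — timely.

None — every step was satisfied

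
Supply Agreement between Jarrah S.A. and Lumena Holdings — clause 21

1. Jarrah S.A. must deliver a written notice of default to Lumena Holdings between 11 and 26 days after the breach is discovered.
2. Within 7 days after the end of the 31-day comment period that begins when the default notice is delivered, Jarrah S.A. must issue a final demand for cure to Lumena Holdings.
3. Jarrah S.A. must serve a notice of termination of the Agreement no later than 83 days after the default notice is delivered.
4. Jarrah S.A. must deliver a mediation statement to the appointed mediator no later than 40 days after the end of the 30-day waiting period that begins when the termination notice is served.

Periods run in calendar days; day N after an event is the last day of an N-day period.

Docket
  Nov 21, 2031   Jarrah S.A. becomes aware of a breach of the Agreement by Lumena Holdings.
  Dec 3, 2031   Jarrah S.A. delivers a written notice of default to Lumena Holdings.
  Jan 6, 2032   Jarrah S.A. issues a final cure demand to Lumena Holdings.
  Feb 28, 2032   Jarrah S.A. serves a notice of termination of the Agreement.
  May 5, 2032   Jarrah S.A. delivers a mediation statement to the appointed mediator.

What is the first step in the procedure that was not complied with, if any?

Step 3

Step 1: the window is 11–26 days after Nov 21, 2031 (when the breach is discovered), so Dec 2, 2031 through Dec 17, 2031; done Dec 3, 2031 — within the window.
Step 2: 7 days after Jan 3, 2032 (end of the 31-day comment period, which began when the default notice is delivered on Dec 3, 2031) is Jan 10, 2032; Jan 6, 2032 is within that limit.
Step 3: 83 days after Dec 3, 2031 (when the default notice is delivered) is Feb 24, 2032; Feb 28, 2032 misses that deadline by 4 days.
The analysis stops there.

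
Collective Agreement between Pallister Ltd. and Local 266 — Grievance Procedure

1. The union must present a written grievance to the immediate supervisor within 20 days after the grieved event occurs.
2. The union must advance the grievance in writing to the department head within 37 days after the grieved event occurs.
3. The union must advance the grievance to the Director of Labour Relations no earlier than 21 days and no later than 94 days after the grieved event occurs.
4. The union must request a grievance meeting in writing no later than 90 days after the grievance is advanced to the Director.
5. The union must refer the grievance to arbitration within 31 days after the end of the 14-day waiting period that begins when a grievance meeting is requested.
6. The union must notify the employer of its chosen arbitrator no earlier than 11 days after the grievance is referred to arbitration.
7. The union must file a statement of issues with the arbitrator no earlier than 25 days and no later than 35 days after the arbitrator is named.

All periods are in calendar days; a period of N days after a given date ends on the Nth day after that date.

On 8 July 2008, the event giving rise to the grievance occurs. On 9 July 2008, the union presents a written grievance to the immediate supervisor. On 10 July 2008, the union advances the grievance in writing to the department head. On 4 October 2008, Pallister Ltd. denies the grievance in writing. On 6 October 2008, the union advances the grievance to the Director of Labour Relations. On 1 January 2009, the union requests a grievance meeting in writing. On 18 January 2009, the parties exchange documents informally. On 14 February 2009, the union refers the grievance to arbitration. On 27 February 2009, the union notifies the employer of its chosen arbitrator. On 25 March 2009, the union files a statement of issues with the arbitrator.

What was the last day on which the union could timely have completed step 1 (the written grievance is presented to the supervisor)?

28 July 2008

Step 1 runs from 8 July 2008, when the grieved event occurs. 20 days after 8 July 2008 is 28 July 2008.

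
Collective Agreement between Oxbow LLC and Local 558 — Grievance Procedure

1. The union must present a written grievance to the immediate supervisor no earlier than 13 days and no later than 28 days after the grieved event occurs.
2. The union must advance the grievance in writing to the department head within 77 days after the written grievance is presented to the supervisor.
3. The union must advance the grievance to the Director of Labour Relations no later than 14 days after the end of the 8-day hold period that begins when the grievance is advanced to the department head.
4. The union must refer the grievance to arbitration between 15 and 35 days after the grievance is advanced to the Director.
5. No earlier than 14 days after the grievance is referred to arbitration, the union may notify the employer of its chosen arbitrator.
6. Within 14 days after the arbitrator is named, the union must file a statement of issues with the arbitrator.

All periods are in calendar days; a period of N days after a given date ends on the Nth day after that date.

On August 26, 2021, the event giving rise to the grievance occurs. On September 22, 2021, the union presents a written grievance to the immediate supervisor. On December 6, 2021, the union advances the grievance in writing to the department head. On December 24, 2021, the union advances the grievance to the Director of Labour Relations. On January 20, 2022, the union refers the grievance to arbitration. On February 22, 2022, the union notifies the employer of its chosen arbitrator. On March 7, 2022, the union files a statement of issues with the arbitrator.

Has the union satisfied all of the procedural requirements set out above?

Yes

Step 1 — 13 and 28 days from August 26, 2021 (when the grieved event occurs) are September 8, 2021 and September 23, 2021 respectively; September 22, 2021 falls inside that range.
Step 2 — counting 77 days from September 22, 2021 (when the written grievance is presented to the supervisor) gives a deadline of December 8, 2021; done December 6, 2021 — timely.
Step 3 — counting 14 days from December 14, 2021 (end of the 8-day hold period, which began when the grievance is advanced to the department head on December 6, 2021) gives a deadline of December 28, 2021; completed December 24, 2021, before the deadline.
Step 4 — 15 and 35 days from December 24, 2021 (when the grievance is advanced to the Director) are January 8, 2022 and January 28, 2022 respectively; January 20, 2022 falls inside that range.
Step 5 — must wait 14 days from January 20, 2022 (when the grievance is referred to arbitration), so not before February 3, 2022; done February 22, 2022, after the minimum wait.
Step 6 — counting 14 days from February 22, 2022 (when the arbitrator is named) gives a deadline of March 8, 2022; done March 7, 2022 — timely.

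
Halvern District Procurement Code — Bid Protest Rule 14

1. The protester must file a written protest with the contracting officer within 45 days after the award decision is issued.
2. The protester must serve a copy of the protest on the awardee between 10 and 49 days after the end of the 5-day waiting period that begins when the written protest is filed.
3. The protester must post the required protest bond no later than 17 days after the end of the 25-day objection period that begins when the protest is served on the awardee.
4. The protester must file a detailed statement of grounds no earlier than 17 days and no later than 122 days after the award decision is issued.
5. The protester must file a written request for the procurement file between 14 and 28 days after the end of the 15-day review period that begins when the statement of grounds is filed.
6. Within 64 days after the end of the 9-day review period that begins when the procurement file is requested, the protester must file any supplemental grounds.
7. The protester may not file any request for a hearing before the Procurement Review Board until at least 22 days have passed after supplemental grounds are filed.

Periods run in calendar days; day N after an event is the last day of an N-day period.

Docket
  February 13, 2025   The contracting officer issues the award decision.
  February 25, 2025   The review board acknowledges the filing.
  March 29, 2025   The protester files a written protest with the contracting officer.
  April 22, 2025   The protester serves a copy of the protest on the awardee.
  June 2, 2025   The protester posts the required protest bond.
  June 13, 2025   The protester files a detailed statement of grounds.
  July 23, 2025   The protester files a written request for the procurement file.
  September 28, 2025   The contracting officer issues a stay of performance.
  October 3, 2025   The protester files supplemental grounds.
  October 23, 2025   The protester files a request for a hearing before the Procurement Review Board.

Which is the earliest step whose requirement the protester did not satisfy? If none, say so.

Step 7

Step 1: 45 days after February 13, 2025 (when the award decision is issued) is March 30, 2025; March 29, 2025 is within that limit.
Step 2: the window is 10–49 days after April 3, 2025 (end of the 5-day waiting period, which began when the written protest is filed on March 29, 2025), so April 13, 2025 through May 22, 2025; done April 22, 2025, which is between those dates.
Step 3: 17 days after May 17, 2025 (end of the 25-day objection period, which began when the protest is served on the awardee on April 22, 2025) is June 3, 2025; completed June 2, 2025, before the deadline.
Step 4: the window is 17–122 days after February 13, 2025 (when the award decision is issued), so March 2, 2025 through June 15, 2025; done June 13, 2025, which is between those dates.
Step 5: the window is 14–28 days after June 28, 2025 (end of the 15-day review period, which began when the statement of grounds is filed on June 13, 2025), so July 12, 2025 through July 26, 2025; done July 23, 2025, which is between those dates.
Step 6: 64 days after August 1, 2025 (end of the 9-day review period, which began when the procurement file is requested on July 23, 2025) is October 4, 2025; October 3, 2025 is within that limit.
Step 7: the earliest permitted date is 22 days after October 3, 2025 (when supplemental grounds are filed), i.e. October 25, 2025; done October 23, 2025 — 2 days too early.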